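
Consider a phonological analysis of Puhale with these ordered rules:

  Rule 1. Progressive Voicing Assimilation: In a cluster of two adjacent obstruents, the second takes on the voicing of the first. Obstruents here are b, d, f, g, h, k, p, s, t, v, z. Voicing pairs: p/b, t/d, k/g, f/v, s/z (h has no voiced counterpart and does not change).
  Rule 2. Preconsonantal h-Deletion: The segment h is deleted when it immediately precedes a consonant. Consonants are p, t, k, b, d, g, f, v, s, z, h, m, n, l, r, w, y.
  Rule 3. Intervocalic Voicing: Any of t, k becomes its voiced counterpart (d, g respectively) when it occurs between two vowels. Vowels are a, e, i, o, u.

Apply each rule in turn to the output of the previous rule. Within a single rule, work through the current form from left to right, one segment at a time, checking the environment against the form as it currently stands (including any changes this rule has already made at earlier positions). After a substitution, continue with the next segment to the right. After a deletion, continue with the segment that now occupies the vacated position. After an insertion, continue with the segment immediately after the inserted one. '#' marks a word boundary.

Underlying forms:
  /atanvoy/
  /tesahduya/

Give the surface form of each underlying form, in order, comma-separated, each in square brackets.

[adanvoy], [tesaduya]

/atanvoy/:
  Rule 1 Progressive Voicing Assimilation: no change — [atanvoy]
  Rule 2 Preconsonantal h-Deletion: no change — [atanvoy]
  Rule 3 Intervocalic Voicing: [atanvoy] → [adanvoy]
/tesahduya/:
  Rule 1 Progressive Voicing Assimilation: [tesahduya] → [tesahtuya]
  Rule 2 Preconsonantal h-Deletion: [tesahtuya] → [tesatuya]
  Rule 3 Intervocalic Voicing: [tesatuya] → [tesaduya]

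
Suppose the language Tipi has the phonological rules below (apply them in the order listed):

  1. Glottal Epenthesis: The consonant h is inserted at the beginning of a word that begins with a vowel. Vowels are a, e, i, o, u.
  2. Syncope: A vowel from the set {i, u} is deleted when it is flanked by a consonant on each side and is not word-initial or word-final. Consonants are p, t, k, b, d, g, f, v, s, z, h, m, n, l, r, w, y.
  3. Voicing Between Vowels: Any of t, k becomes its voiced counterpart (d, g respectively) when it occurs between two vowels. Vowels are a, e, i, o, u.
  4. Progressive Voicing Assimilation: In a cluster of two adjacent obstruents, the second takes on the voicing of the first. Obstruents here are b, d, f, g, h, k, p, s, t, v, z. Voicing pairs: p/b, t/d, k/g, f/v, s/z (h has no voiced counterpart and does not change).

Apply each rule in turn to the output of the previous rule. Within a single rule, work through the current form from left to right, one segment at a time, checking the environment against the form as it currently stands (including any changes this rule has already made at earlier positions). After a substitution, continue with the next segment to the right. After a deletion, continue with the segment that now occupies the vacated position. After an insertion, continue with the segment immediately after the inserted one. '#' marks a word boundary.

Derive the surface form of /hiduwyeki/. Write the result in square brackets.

[htwyegi]

1 Glottal Epenthesis: no change — [hiduwyeki]
2 Syncope: [hiduwyeki] → [hdwyeki]
3 Voicing Between Vowels: [hdwyeki] → [hdwyegi]
4 Progressive Voicing Assimilation: [hdwyegi] → [htwyegi]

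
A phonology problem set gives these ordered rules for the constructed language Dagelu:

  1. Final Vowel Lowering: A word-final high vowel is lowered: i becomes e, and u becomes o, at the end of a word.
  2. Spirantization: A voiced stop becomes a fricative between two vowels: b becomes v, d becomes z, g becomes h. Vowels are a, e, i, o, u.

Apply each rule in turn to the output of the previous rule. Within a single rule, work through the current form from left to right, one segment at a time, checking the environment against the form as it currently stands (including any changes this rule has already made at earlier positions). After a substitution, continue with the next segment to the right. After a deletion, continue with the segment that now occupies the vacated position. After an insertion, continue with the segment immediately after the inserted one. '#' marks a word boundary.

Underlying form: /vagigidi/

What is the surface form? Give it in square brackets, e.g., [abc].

1 Final Vowel Lowering: [vagigidi] → [vagigide]
2 Spirantization: [vagigide] → [vahihize]

[vahihize]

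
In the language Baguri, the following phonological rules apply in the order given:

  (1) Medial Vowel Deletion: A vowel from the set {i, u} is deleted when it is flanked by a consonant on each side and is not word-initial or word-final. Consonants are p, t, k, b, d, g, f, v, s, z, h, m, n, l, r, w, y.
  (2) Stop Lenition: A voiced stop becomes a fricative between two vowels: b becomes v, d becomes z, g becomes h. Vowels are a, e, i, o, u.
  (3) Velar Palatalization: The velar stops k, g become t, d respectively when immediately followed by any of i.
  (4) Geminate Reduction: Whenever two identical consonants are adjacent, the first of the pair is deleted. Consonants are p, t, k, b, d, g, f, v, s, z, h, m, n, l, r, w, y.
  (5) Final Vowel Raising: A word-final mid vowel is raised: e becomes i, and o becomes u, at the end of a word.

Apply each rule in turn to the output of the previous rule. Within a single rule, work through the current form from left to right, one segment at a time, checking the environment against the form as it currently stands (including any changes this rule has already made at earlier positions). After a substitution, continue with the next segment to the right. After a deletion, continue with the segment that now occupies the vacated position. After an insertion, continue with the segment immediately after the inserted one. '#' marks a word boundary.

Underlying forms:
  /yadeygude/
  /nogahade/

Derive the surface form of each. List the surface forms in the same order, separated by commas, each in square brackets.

/yadeygude/:
  (1) Medial Vowel Deletion: [yadeygude] → [yadeygde]
  (2) Stop Lenition: [yadeygde] → [yazeygde]
  (3) Velar Palatalization: no change — [yazeygde]
  (4) Geminate Reduction: no change — [yazeygde]
  (5) Final Vowel Raising: [yazeygde] → [yazeygdi]
/nogahade/:
  (1) Medial Vowel Deletion: no change — [nogahade]
  (2) Stop Lenition: [nogahade] → [nohahaze]
  (3) Velar Palatalization: no change — [nohahaze]
  (4) Geminate Reduction: no change — [nohahaze]
  (5) Final Vowel Raising: [nohahaze] → [nohahazi]

[yazeygdi], [nohahazi]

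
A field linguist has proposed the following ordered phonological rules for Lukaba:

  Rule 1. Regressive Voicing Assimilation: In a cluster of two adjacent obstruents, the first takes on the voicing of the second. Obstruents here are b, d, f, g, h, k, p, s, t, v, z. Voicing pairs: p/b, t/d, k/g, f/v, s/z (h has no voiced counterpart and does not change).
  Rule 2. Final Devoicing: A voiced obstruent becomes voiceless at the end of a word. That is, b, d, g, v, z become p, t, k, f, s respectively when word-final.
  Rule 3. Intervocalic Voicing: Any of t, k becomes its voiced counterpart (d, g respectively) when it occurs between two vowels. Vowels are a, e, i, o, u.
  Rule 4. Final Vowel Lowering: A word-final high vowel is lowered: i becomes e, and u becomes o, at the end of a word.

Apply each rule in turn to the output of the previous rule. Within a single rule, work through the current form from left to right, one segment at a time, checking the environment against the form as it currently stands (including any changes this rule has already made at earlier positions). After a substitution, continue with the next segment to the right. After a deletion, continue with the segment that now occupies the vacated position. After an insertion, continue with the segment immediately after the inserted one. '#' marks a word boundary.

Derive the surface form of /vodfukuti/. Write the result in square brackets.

Rule 1 Regressive Voicing Assimilation: [vodfukuti] → [votfukuti]
Rule 2 Final Devoicing: no change — [votfukuti]
Rule 3 Intervocalic Voicing: [votfukuti] → [votfugudi]
Rule 4 Final Vowel Lowering: [votfugudi] → [votfugude]

[votfugude]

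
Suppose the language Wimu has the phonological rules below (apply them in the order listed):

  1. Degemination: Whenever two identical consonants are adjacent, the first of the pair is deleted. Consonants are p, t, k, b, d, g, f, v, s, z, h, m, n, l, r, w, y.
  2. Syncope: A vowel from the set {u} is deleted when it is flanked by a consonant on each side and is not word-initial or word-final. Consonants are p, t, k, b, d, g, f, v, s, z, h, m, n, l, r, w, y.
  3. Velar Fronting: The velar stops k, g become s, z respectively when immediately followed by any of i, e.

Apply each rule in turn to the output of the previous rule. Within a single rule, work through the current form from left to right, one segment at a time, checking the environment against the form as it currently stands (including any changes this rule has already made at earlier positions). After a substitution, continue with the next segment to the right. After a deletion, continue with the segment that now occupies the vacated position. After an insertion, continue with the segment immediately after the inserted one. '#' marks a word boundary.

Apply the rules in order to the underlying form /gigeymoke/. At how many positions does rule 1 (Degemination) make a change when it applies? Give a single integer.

0

1 Degemination: no change — [gigeymoke]
2 Syncope: no change — [gigeymoke]
3 Velar Fronting: [gigeymoke] → [zizeymose]
Rule 1 changed 0 position(s).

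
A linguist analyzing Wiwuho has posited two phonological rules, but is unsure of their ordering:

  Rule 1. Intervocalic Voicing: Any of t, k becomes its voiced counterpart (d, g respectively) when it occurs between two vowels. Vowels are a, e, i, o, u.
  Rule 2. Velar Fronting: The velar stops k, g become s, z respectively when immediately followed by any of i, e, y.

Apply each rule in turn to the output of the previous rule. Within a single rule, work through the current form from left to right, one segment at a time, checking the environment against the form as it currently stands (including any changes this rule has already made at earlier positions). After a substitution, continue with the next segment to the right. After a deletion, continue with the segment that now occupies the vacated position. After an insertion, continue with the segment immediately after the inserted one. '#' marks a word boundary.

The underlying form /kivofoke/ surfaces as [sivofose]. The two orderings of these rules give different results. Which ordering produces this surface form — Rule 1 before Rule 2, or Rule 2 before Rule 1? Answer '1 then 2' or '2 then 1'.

2 then 1

Order 1 then 2:
  1 Intervocalic Voicing: [kivofoke] → [kivofoge]
  2 Velar Fronting: [kivofoge] → [sivofoze]
  result: [sivofoze]
Order 2 then 1:
  2 Velar Fronting: [kivofoke] → [sivofose]
  1 Intervocalic Voicing: no change — [sivofose]
  result: [sivofose]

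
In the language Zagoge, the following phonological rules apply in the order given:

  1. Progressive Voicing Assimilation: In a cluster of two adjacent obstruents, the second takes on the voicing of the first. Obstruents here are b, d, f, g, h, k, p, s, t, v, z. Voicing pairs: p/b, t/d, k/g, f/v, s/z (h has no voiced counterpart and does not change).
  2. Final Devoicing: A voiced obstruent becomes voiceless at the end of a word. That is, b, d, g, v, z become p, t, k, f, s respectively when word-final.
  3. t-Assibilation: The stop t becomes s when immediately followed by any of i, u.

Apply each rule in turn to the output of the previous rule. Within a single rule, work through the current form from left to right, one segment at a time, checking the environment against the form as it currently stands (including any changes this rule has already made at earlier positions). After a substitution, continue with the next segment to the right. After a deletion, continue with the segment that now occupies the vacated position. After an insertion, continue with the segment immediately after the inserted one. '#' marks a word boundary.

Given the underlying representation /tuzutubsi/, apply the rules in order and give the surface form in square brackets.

1 Progressive Voicing Assimilation: [tuzutubsi] → [tuzutubzi]
2 Final Devoicing: no change — [tuzutubzi]
3 t-Assibilation: [tuzutubzi] → [suzusubzi]

[suzusubzi]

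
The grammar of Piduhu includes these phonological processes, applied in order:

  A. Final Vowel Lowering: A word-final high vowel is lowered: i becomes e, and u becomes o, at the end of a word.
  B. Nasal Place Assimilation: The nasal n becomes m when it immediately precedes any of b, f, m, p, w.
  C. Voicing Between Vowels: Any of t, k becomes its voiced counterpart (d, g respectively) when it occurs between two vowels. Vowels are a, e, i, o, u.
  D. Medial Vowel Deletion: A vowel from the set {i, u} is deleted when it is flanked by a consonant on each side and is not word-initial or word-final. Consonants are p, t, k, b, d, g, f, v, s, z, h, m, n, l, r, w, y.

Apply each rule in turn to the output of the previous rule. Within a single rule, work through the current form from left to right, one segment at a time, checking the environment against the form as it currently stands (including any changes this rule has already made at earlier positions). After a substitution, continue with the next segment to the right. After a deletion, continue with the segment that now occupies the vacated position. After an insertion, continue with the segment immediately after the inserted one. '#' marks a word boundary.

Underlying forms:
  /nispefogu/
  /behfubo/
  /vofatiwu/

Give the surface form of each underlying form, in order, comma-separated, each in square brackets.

/nispefogu/:
  A Final Vowel Lowering: [nispefogu] → [nispefogo]
  B Nasal Place Assimilation: no change — [nispefogo]
  C Voicing Between Vowels: no change — [nispefogo]
  D Medial Vowel Deletion: [nispefogo] → [nspefogo]
/behfubo/:
  A Final Vowel Lowering: no change — [behfubo]
  B Nasal Place Assimilation: no change — [behfubo]
  C Voicing Between Vowels: no change — [behfubo]
  D Medial Vowel Deletion: [behfubo] → [behfbo]
/vofatiwu/:
  A Final Vowel Lowering: [vofatiwu] → [vofatiwo]
  B Nasal Place Assimilation: no change — [vofatiwo]
  C Voicing Between Vowels: [vofatiwo] → [vofadiwo]
  D Medial Vowel Deletion: [vofadiwo] → [vofadwo]

[nspefogo], [behfbo], [vofadwo]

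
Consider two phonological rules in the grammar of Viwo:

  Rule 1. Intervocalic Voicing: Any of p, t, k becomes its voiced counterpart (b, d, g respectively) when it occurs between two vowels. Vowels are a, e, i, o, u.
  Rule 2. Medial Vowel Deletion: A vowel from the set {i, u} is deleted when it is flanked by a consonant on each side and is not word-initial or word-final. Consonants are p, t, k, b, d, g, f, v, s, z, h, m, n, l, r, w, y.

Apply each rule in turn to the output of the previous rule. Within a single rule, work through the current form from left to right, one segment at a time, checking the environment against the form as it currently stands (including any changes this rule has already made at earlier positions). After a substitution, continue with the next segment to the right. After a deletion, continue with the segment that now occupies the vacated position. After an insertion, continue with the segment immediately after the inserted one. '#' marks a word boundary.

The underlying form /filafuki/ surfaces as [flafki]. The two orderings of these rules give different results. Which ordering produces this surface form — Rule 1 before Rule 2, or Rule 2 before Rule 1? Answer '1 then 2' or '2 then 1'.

2 then 1

Order 1 then 2:
  1 Intervocalic Voicing: [filafuki] → [filafugi]
  2 Medial Vowel Deletion: [filafugi] → [flafgi]
  result: [flafgi]
Order 2 then 1:
  2 Medial Vowel Deletion: [filafuki] → [flafki]
  1 Intervocalic Voicing: no change — [flafki]
  result: [flafki]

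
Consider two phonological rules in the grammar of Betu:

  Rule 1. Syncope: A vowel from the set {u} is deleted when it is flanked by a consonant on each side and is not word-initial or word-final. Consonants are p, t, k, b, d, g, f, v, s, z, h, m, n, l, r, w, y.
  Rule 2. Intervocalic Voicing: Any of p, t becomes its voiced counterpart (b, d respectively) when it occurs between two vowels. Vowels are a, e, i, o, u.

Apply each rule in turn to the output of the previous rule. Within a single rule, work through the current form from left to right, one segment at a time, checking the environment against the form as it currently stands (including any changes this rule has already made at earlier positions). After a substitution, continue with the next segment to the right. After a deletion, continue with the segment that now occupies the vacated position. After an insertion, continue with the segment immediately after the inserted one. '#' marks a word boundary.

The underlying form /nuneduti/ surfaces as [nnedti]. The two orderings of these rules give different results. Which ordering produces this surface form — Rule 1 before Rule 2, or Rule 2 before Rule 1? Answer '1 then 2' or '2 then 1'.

1 then 2

Order 1 then 2:
  1 Syncope: [nuneduti] → [nnedti]
  2 Intervocalic Voicing: no change — [nnedti]
  result: [nnedti]
Order 2 then 1:
  2 Intervocalic Voicing: [nuneduti] → [nunedudi]
  1 Syncope: [nunedudi] → [nneddi]
  result: [nneddi]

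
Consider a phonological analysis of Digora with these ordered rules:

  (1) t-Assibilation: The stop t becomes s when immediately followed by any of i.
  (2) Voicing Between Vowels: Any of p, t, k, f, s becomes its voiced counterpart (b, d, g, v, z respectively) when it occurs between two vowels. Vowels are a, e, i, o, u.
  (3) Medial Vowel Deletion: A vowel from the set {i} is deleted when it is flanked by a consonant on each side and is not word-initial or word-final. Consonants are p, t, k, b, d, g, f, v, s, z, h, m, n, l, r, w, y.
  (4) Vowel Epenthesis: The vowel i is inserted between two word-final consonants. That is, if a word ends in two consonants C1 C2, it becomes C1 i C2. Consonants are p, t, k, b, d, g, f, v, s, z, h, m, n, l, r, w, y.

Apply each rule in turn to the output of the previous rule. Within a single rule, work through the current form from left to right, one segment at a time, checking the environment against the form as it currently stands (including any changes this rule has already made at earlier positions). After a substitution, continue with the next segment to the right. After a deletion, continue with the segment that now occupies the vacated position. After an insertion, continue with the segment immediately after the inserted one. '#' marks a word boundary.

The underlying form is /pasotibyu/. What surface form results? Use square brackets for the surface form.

(1) t-Assibilation: [pasotibyu] → [pasosibyu]
(2) Voicing Between Vowels: [pasosibyu] → [pazozibyu]
(3) Medial Vowel Deletion: [pazozibyu] → [pazozbyu]
(4) Vowel Epenthesis: no change — [pazozbyu]

[pazozbyu]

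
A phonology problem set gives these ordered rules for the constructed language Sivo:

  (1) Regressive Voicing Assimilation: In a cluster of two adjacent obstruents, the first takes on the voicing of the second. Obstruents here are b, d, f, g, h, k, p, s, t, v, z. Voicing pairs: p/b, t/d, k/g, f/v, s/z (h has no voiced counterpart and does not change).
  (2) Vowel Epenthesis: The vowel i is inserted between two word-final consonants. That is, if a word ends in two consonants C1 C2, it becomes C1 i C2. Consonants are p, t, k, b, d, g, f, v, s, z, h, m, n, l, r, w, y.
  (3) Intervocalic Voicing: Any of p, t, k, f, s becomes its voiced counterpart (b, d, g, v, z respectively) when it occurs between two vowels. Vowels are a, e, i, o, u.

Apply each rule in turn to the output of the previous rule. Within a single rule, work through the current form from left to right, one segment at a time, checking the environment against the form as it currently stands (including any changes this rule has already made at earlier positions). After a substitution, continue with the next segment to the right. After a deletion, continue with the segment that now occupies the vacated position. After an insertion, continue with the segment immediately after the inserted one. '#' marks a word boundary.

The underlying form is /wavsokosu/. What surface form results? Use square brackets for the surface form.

[wafsogozu]

(1) Regressive Voicing Assimilation: [wavsokosu] → [wafsokosu]
(2) Vowel Epenthesis: no change — [wafsokosu]
(3) Intervocalic Voicing: [wafsokosu] → [wafsogozu]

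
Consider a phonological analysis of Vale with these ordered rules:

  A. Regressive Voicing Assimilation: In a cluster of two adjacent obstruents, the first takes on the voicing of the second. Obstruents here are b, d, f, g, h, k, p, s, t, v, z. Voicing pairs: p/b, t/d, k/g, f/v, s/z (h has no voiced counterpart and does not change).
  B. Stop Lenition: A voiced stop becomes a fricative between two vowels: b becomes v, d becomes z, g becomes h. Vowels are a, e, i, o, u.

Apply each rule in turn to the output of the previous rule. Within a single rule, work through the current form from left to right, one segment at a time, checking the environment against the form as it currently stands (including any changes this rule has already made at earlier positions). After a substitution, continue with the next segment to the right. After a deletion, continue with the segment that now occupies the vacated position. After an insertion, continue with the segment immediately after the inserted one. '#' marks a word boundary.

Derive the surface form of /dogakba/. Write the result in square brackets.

A Regressive Voicing Assimilation: [dogakba] → [dogagba]
B Stop Lenition: [dogagba] → [dohagba]

[dohagba]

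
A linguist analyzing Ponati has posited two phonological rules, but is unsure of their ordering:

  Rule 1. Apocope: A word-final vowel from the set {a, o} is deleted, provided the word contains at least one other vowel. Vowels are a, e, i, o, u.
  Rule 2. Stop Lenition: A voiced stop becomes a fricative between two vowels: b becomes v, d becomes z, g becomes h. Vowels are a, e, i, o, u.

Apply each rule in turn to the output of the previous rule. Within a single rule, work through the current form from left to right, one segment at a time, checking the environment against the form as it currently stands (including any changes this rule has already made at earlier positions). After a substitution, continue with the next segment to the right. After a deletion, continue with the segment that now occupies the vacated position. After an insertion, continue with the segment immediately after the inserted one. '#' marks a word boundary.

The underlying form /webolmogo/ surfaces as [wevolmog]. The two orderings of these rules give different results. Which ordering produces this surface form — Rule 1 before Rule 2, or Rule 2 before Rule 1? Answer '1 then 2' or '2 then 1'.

1 then 2

Order 1 then 2:
  1 Apocope: [webolmogo] → [webolmog]
  2 Stop Lenition: [webolmog] → [wevolmog]
  result: [wevolmog]
Order 2 then 1:
  2 Stop Lenition: [webolmogo] → [wevolmoho]
  1 Apocope: [wevolmoho] → [wevolmoh]
  result: [wevolmoh]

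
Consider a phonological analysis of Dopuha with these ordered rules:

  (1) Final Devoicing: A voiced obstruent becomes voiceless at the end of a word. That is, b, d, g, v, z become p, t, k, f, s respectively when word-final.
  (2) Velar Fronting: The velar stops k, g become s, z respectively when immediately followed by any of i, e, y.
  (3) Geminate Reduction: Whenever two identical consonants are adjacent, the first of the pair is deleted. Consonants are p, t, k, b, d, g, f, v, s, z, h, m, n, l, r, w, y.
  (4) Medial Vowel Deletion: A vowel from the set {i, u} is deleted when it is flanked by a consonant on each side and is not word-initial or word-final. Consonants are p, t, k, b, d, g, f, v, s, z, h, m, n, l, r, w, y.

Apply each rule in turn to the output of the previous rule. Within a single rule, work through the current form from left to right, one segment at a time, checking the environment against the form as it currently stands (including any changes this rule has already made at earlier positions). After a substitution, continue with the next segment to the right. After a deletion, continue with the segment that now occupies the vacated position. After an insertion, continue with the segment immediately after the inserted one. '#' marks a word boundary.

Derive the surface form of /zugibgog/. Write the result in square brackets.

(1) Final Devoicing: [zugibgog] → [zugibgok]
(2) Velar Fronting: [zugibgok] → [zuzibgok]
(3) Geminate Reduction: no change — [zuzibgok]
(4) Medial Vowel Deletion: [zuzibgok] → [zzbgok]

[zzbgok]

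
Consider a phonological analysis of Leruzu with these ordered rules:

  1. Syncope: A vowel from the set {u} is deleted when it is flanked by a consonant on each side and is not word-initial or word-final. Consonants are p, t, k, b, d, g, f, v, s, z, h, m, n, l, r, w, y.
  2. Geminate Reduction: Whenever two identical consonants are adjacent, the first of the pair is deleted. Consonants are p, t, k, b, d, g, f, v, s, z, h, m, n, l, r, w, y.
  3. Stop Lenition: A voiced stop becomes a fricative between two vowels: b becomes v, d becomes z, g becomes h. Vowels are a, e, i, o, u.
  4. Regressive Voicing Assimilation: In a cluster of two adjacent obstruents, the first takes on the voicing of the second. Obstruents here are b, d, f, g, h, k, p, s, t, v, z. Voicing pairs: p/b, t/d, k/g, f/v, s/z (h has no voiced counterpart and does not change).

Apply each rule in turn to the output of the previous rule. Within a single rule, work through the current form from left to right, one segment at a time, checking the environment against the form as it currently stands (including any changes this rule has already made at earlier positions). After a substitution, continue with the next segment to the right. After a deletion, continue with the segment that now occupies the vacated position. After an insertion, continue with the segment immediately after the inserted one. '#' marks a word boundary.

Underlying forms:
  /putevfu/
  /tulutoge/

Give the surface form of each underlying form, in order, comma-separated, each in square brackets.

[pteffu], [tltohe]

/putevfu/:
  1 Syncope: [putevfu] → [ptevfu]
  2 Geminate Reduction: no change — [ptevfu]
  3 Stop Lenition: no change — [ptevfu]
  4 Regressive Voicing Assimilation: [ptevfu] → [pteffu]
/tulutoge/:
  1 Syncope: [tulutoge] → [tltoge]
  2 Geminate Reduction: no change — [tltoge]
  3 Stop Lenition: [tltoge] → [tltohe]
  4 Regressive Voicing Assimilation: no change — [tltohe]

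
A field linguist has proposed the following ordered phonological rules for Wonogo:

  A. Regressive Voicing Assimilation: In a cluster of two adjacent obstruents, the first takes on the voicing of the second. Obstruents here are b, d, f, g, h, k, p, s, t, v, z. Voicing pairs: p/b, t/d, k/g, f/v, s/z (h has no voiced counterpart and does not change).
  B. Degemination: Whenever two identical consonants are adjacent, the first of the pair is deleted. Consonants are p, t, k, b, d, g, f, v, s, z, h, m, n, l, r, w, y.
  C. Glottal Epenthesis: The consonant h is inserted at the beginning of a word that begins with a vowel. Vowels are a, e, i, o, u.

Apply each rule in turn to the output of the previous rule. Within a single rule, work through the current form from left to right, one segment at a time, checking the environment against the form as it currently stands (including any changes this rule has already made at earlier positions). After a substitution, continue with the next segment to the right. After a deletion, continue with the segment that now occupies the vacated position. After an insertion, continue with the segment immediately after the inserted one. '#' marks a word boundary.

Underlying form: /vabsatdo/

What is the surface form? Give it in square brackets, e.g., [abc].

A Regressive Voicing Assimilation: [vabsatdo] → [vapsaddo]
B Degemination: [vapsaddo] → [vapsado]
C Glottal Epenthesis: no change — [vapsado]

[vapsado]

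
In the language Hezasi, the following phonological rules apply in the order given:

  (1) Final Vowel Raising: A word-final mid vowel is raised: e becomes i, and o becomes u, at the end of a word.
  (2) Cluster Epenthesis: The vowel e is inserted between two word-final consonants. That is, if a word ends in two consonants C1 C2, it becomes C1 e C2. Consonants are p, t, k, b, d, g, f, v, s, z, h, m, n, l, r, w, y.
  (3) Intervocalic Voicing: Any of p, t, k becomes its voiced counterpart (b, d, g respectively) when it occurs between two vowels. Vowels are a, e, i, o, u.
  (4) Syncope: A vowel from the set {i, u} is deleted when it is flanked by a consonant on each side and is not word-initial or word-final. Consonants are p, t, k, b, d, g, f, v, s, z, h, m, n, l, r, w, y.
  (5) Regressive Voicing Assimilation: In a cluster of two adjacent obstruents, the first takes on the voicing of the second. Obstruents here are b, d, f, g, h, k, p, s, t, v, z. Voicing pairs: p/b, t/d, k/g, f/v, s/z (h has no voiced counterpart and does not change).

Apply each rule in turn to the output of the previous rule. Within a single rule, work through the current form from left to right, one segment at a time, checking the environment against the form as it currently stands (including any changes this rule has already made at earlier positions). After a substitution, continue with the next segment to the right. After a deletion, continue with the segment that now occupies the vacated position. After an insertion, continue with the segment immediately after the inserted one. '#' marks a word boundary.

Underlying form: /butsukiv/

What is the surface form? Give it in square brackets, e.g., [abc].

(1) Final Vowel Raising: no change — [butsukiv]
(2) Cluster Epenthesis: no change — [butsukiv]
(3) Intervocalic Voicing: [butsukiv] → [butsugiv]
(4) Syncope: [butsugiv] → [btsgv]
(5) Regressive Voicing Assimilation: [btsgv] → [ptzgv]

[ptzgv]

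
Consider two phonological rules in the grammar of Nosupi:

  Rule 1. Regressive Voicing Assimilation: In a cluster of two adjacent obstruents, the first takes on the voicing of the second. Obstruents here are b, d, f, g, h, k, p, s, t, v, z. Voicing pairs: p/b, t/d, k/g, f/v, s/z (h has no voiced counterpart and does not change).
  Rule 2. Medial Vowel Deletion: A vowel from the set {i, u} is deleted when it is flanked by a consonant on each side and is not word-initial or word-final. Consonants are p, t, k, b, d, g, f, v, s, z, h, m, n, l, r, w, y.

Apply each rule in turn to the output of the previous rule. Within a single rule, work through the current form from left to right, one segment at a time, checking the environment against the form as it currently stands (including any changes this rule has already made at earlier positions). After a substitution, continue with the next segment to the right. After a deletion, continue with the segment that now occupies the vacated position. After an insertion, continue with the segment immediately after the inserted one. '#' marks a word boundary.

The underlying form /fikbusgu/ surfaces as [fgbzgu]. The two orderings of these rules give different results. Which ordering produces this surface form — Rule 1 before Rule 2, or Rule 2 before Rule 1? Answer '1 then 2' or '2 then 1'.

Order 1 then 2:
  1 Regressive Voicing Assimilation: [fikbusgu] → [figbuzgu]
  2 Medial Vowel Deletion: [figbuzgu] → [fgbzgu]
  result: [fgbzgu]
Order 2 then 1:
  2 Medial Vowel Deletion: [fikbusgu] → [fkbsgu]
  1 Regressive Voicing Assimilation: [fkbsgu] → [fgpzgu]
  result: [fgpzgu]

1 then 2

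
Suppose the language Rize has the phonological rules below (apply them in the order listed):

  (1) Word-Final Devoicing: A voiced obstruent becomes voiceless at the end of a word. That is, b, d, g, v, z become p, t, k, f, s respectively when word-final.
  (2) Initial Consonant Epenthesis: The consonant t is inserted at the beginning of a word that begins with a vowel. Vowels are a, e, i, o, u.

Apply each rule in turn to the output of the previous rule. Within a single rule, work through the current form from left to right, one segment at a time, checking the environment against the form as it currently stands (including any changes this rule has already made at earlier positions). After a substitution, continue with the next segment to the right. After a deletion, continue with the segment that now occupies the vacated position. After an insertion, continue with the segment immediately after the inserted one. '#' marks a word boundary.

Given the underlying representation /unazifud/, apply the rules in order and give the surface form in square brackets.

(1) Word-Final Devoicing: [unazifud] → [unazifut]
(2) Initial Consonant Epenthesis: [unazifut] → [tunazifut]

[tunazifut]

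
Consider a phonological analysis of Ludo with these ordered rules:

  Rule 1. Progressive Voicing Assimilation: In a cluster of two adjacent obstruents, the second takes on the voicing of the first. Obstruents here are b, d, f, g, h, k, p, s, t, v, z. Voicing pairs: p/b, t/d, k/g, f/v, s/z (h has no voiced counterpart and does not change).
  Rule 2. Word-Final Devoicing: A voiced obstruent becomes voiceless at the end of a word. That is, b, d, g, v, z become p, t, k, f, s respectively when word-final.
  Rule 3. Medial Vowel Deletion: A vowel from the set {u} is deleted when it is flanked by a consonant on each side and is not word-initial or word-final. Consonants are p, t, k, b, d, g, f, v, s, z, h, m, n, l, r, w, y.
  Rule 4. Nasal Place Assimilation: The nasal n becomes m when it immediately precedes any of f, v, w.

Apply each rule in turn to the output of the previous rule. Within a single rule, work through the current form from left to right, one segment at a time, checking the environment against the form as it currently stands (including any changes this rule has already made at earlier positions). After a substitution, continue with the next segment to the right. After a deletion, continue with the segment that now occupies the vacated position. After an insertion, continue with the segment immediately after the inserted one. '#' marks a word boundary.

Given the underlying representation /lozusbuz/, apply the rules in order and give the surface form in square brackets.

Rule 1 Progressive Voicing Assimilation: [lozusbuz] → [lozuspuz]
Rule 2 Word-Final Devoicing: [lozuspuz] → [lozuspus]
Rule 3 Medial Vowel Deletion: [lozuspus] → [lozsps]
Rule 4 Nasal Place Assimilation: no change — [lozsps]

[lozsps]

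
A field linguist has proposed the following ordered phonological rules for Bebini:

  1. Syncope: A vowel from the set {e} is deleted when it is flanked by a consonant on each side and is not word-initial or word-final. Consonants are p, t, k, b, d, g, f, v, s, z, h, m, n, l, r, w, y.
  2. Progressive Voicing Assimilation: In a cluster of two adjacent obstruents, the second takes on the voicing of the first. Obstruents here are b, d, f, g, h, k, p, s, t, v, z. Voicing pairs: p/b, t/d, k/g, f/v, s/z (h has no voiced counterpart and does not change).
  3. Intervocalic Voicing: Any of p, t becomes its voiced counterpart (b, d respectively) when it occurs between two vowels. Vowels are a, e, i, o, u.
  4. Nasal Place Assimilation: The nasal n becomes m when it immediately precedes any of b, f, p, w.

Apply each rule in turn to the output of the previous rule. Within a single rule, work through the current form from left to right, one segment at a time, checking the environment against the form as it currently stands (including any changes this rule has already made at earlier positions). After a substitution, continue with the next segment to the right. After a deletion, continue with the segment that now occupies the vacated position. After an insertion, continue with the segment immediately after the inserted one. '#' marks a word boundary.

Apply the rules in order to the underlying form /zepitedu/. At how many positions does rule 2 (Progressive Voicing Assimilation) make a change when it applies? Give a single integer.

2

1 Syncope: [zepitedu] → [zpitdu]
2 Progressive Voicing Assimilation: [zpitdu] → [zbittu]
3 Intervocalic Voicing: no change — [zbittu]
4 Nasal Place Assimilation: no change — [zbittu]
Rule 2 changed 2 position(s).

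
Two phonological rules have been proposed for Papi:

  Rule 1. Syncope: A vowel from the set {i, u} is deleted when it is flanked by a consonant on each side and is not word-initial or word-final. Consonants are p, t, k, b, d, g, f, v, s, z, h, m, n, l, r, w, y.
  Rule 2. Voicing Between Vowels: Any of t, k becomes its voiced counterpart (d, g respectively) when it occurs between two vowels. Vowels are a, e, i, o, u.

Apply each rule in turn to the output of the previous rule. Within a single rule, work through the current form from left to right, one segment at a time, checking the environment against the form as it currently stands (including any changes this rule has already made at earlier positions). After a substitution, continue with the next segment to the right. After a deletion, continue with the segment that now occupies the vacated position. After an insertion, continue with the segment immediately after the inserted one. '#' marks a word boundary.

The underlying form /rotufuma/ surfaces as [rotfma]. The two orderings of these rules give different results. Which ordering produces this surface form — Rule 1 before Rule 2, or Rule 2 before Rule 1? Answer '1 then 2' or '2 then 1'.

1 then 2

Order 1 then 2:
  1 Syncope: [rotufuma] → [rotfma]
  2 Voicing Between Vowels: no change — [rotfma]
  result: [rotfma]
Order 2 then 1:
  2 Voicing Between Vowels: [rotufuma] → [rodufuma]
  1 Syncope: [rodufuma] → [rodfma]
  result: [rodfma]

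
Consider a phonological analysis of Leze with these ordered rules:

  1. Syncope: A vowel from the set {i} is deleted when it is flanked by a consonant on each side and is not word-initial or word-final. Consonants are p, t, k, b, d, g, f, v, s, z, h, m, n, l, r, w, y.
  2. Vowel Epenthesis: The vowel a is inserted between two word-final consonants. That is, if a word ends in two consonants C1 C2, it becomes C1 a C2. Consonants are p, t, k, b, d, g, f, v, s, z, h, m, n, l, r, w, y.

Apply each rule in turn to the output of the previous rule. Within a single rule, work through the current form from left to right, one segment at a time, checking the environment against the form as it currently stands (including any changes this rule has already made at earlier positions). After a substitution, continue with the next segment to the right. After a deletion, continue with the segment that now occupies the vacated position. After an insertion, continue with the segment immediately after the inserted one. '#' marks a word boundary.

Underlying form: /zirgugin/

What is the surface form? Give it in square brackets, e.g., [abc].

1 Syncope: [zirgugin] → [zrgugn]
2 Vowel Epenthesis: [zrgugn] → [zrgugan]

[zrgugan]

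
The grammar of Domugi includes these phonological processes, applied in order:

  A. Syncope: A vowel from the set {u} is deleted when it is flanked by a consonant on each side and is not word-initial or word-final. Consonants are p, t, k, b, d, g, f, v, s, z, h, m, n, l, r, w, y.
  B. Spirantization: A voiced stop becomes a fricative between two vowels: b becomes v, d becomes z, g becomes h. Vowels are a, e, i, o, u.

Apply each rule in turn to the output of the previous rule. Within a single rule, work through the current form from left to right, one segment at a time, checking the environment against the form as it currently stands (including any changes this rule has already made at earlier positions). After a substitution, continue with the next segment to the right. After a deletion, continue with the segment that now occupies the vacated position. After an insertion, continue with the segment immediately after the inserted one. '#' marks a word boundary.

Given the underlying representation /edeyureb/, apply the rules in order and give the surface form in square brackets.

A Syncope: [edeyureb] → [edeyreb]
B Spirantization: [edeyreb] → [ezeyreb]

[ezeyreb]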